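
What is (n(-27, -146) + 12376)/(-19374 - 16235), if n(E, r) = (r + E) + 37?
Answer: -12240/35609 ≈ -0.34373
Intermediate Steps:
n(E, r) = 37 + E + r (n(E, r) = (E + r) + 37 = 37 + E + r)
(n(-27, -146) + 12376)/(-19374 - 16235) = ((37 - 27 - 146) + 12376)/(-19374 - 16235) = (-136 + 12376)/(-35609) = 12240*(-1/35609) = -12240/35609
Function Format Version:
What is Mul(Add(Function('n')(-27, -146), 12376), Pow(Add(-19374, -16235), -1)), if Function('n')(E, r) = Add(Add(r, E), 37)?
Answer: Rational(-12240, 35609) ≈ -0.34373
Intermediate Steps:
Function('n')(E, r) = Add(37, E, r) (Function('n')(E, r) = Add(Add(E, r), 37) = Add(37, E, r))
Mul(Add(Function('n')(-27, -146), 12376), Pow(Add(-19374, -16235), -1)) = Mul(Add(Add(37, -27, -146), 12376), Pow(Add(-19374, -16235), -1)) = Mul(Add(-136, 12376), Pow(-35609, -1)) = Mul(12240, Rational(-1, 35609)) = Rational(-12240, 35609)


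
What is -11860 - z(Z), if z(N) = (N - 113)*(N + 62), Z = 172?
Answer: -25666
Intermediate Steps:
z(N) = (-113 + N)*(62 + N)
-11860 - z(Z) = -11860 - (-7006 + 172² - 51*172) = -11860 - (-7006 + 29584 - 8772) = -11860 - 1*13806 = -11860 - 13806 = -25666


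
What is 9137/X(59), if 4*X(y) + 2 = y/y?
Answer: -36548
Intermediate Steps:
X(y) = -1/4 (X(y) = -1/2 + (y/y)/4 = -1/2 + (1/4)*1 = -1/2 + 1/4 = -1/4)
9137/X(59) = 9137/(-1/4) = 9137*(-4) = -36548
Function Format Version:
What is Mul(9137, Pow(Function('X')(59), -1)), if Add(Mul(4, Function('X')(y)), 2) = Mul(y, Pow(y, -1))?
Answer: -36548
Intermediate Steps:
Function('X')(y) = Rational(-1, 4) (Function('X')(y) = Add(Rational(-1, 2), Mul(Rational(1, 4), Mul(y, Pow(y, -1)))) = Add(Rational(-1, 2), Mul(Rational(1, 4), 1)) = Add(Rational(-1, 2), Rational(1, 4)) = Rational(-1, 4))
Mul(9137, Pow(Function('X')(59), -1)) = Mul(9137, Pow(Rational(-1, 4), -1)) = Mul(9137, -4) = -36548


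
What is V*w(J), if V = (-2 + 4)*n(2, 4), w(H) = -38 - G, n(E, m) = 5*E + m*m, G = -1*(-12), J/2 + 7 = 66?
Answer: -2600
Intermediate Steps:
J = 118 (J = -14 + 2*66 = -14 + 132 = 118)
G = 12
n(E, m) = m² + 5*E (n(E, m) = 5*E + m² = m² + 5*E)
w(H) = -50 (w(H) = -38 - 1*12 = -38 - 12 = -50)
V = 52 (V = (-2 + 4)*(4² + 5*2) = 2*(16 + 10) = 2*26 = 52)
V*w(J) = 52*(-50) = -2600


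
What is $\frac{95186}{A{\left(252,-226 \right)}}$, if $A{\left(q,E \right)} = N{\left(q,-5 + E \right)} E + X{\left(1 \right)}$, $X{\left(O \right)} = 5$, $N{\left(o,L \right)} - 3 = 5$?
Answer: $- \frac{95186}{1803} \approx -52.793$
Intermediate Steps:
$N{\left(o,L \right)} = 8$ ($N{\left(o,L \right)} = 3 + 5 = 8$)
$A{\left(q,E \right)} = 5 + 8 E$ ($A{\left(q,E \right)} = 8 E + 5 = 5 + 8 E$)
$\frac{95186}{A{\left(252,-226 \right)}} = \frac{95186}{5 + 8 \left(-226\right)} = \frac{95186}{5 - 1808} = \frac{95186}{-1803} = 95186 \left(- \frac{1}{1803}\right) = - \frac{95186}{1803}$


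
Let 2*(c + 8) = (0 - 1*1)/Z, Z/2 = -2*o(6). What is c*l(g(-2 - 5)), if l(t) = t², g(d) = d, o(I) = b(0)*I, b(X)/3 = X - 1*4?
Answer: -225841/576 ≈ -392.08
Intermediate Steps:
b(X) = -12 + 3*X (b(X) = 3*(X - 1*4) = 3*(X - 4) = 3*(-4 + X) = -12 + 3*X)
o(I) = -12*I (o(I) = (-12 + 3*0)*I = (-12 + 0)*I = -12*I)
Z = 288 (Z = 2*(-(-24)*6) = 2*(-2*(-72)) = 2*144 = 288)
c = -4609/576 (c = -8 + ((0 - 1*1)/288)/2 = -8 + ((0 - 1)*(1/288))/2 = -8 + (-1*1/288)/2 = -8 + (½)*(-1/288) = -8 - 1/576 = -4609/576 ≈ -8.0017)
c*l(g(-2 - 5)) = -4609*(-2 - 5)²/576 = -4609/576*(-7)² = -4609/576*49 = -225841/576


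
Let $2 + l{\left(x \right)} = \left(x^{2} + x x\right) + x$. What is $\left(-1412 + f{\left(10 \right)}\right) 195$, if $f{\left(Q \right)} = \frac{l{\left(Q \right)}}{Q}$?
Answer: $-271284$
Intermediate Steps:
$l{\left(x \right)} = -2 + x + 2 x^{2}$ ($l{\left(x \right)} = -2 + \left(\left(x^{2} + x x\right) + x\right) = -2 + \left(\left(x^{2} + x^{2}\right) + x\right) = -2 + \left(2 x^{2} + x\right) = -2 + \left(x + 2 x^{2}\right) = -2 + x + 2 x^{2}$)
$f{\left(Q \right)} = \frac{-2 + Q + 2 Q^{2}}{Q}$
$\left(-1412 + f{\left(10 \right)}\right) 195 = \left(-1412 + \left(1 - \frac{2}{10} + 2 \cdot 10\right)\right) 195 = \left(-1412 + \left(1 - \frac{1}{5} + 20\right)\right) 195 = \left(-1412 + \frac{104}{5}\right) 195 = \left(- \frac{6956}{5}\right) 195 = -271284$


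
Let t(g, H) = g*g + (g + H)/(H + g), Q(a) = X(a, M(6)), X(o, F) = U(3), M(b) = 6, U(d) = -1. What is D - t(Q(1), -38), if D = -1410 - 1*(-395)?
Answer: -1017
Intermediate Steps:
X(o, F) = -1
Q(a) = -1
D = -1015 (D = -1410 + 395 = -1015)
t(g, H) = 1 + g**2 (t(g, H) = g**2 + (H + g)/(H + g) = g**2 + 1 = 1 + g**2)
D - t(Q(1), -38) = -1015 - (1 + (-1)**2) = -1015 - (1 + 1) = -1015 - 1*2 = -1015 - 2 = -1017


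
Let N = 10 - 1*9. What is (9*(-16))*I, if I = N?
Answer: -144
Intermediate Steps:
N = 1 (N = 10 - 9 = 1)
I = 1
(9*(-16))*I = (9*(-16))*1 = -144*1 = -144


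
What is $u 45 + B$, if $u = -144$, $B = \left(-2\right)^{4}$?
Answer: $-6464$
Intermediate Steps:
$B = 16$
$u 45 + B = \left(-144\right) 45 + 16 = -6480 + 16 = -6464$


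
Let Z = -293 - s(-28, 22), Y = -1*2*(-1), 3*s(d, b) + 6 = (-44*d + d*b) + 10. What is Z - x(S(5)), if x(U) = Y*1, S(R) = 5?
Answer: -1505/3 ≈ -501.67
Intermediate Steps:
s(d, b) = 4/3 - 44*d/3 + b*d/3 (s(d, b) = -2 + ((-44*d + d*b) + 10)/3 = -2 + ((-44*d + b*d) + 10)/3 = -2 + (10 - 44*d + b*d)/3 = -2 + (10/3 - 44*d/3 + b*d/3) = 4/3 - 44*d/3 + b*d/3)
Y = 2 (Y = -2*(-1) = 2)
x(U) = 2 (x(U) = 2*1 = 2)
Z = -1499/3 (Z = -293 - (4/3 - 44/3*(-28) + (⅓)*22*(-28)) = -293 - (4/3 + 1232/3 - 616/3) = -293 - 1*620/3 = -293 - 620/3 = -1499/3 ≈ -499.67)
Z - x(S(5)) = -1499/3 - 1*2 = -1499/3 - 2 = -1505/3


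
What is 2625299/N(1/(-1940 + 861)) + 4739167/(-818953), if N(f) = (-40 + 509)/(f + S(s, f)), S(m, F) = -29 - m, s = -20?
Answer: -20883164189988781/414431984603 ≈ -50390.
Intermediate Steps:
N(f) = 469/(-9 + f) (N(f) = (-40 + 509)/(f + (-29 - 1*(-20))) = 469/(f + (-29 + 20)) = 469/(f - 9) = 469/(-9 + f))
2625299/N(1/(-1940 + 861)) + 4739167/(-818953) = 2625299/((469/(-9 + 1/(-1940 + 861)))) + 4739167/(-818953) = 2625299/((469/(-9 + 1/(-1079)))) + 4739167*(-1/818953) = 2625299/((469/(-9 - 1/1079))) - 4739167/818953 = 2625299/((469/(-9712/1079))) - 4739167/818953 = 2625299/((469*(-1079/9712))) - 4739167/818953 = 2625299/(-506051/9712) - 4739167/818953 = 2625299*(-9712/506051) - 4739167/818953 = -25496903888/506051 - 4739167/818953 = -20883164189988781/414431984603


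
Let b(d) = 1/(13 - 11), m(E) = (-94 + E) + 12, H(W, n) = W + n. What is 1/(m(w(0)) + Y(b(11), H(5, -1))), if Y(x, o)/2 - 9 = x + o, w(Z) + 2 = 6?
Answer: -1/51 ≈ -0.019608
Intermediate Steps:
w(Z) = 4 (w(Z) = -2 + 6 = 4)
m(E) = -82 + E
b(d) = ½ (b(d) = 1/2 = ½)
Y(x, o) = 18 + 2*o + 2*x (Y(x, o) = 18 + 2*(x + o) = 18 + 2*(o + x) = 18 + (2*o + 2*x) = 18 + 2*o + 2*x)
1/(m(w(0)) + Y(b(11), H(5, -1))) = 1/((-82 + 4) + (18 + 2*(5 - 1) + 2*(½))) = 1/(-78 + (18 + 2*4 + 1)) = 1/(-78 + (18 + 8 + 1)) = 1/(-78 + 27) = 1/(-51) = -1/51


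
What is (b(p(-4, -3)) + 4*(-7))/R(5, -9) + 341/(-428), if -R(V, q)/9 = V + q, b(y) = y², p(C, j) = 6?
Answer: -2213/3852 ≈ -0.57451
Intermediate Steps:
R(V, q) = -9*V - 9*q (R(V, q) = -9*(V + q) = -9*V - 9*q)
(b(p(-4, -3)) + 4*(-7))/R(5, -9) + 341/(-428) = (6² + 4*(-7))/(-9*5 - 9*(-9)) + 341/(-428) = (36 - 28)/(-45 + 81) + 341*(-1/428) = 8/36 - 341/428 = 8*(1/36) - 341/428 = 2/9 - 341/428 = -2213/3852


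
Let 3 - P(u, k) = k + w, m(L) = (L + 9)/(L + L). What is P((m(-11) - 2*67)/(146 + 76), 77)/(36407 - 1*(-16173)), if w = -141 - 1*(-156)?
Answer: -89/52580 ≈ -0.0016927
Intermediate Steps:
w = 15 (w = -141 + 156 = 15)
m(L) = (9 + L)/(2*L) (m(L) = (9 + L)/((2*L)) = (9 + L)*(1/(2*L)) = (9 + L)/(2*L))
P(u, k) = -12 - k (P(u, k) = 3 - (k + 15) = 3 - (15 + k) = 3 + (-15 - k) = -12 - k)
P((m(-11) - 2*67)/(146 + 76), 77)/(36407 - 1*(-16173)) = (-12 - 1*77)/(36407 - 1*(-16173)) = (-12 - 77)/(36407 + 16173) = -89/52580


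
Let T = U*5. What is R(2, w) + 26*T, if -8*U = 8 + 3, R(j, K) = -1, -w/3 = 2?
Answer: -719/4 ≈ -179.75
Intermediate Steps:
w = -6 (w = -3*2 = -6)
U = -11/8 (U = -(8 + 3)/8 = -1/8*11 = -11/8 ≈ -1.3750)
T = -55/8 (T = -11/8*5 = -55/8 ≈ -6.8750)
R(2, w) + 26*T = -1 + 26*(-55/8) = -1 - 715/4 = -719/4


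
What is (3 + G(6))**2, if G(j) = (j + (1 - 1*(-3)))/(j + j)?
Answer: 529/36 ≈ 14.694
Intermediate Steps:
G(j) = (4 + j)/(2*j) (G(j) = (j + (1 + 3))/((2*j)) = (j + 4)*(1/(2*j)) = (4 + j)*(1/(2*j)) = (4 + j)/(2*j))
(3 + G(6))**2 = (3 + (1/2)*(4 + 6)/6)**2 = (3 + (1/2)*(1/6)*10)**2 = (3 + 5/6)**2 = (23/6)**2 = 529/36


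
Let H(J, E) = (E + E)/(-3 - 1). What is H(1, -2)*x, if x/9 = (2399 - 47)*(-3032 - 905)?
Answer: -83338416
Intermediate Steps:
H(J, E) = -E/2 (H(J, E) = (2*E)/(-4) = (2*E)*(-1/4) = -E/2)
x = -83338416 (x = 9*((2399 - 47)*(-3032 - 905)) = 9*(2352*(-3937)) = 9*(-9259824) = -83338416)
H(1, -2)*x = -1/2*(-2)*(-83338416) = 1*(-83338416) = -83338416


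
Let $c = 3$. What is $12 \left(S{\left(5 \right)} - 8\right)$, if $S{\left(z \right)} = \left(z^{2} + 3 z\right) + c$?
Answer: $420$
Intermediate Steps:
$S{\left(z \right)} = 3 + z^{2} + 3 z$ ($S{\left(z \right)} = \left(z^{2} + 3 z\right) + 3 = 3 + z^{2} + 3 z$)
$12 \left(S{\left(5 \right)} - 8\right) = 12 \left(\left(3 + 5^{2} + 3 \cdot 5\right) - 8\right) = 12 \left(\left(3 + 25 + 15\right) - 8\right) = 12 \left(43 - 8\right) = 12 \cdot 35 = 420$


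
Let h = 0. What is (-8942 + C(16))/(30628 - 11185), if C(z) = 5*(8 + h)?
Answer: -8902/19443 ≈ -0.45785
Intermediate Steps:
C(z) = 40 (C(z) = 5*(8 + 0) = 5*8 = 40)
(-8942 + C(16))/(30628 - 11185) = (-8942 + 40)/(30628 - 11185) = -8902/19443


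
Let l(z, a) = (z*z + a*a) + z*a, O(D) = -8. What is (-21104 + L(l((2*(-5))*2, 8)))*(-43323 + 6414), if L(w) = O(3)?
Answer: 779222808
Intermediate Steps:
l(z, a) = a**2 + z**2 + a*z (l(z, a) = (z**2 + a**2) + a*z = (a**2 + z**2) + a*z = a**2 + z**2 + a*z)
L(w) = -8
(-21104 + L(l((2*(-5))*2, 8)))*(-43323 + 6414) = (-21104 - 8)*(-43323 + 6414) = -21112*(-36909) = 779222808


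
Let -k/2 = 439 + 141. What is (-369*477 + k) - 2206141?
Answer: -2383314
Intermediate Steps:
k = -1160 (k = -2*(439 + 141) = -2*580 = -1160)
(-369*477 + k) - 2206141 = (-369*477 - 1160) - 2206141 = (-176013 - 1160) - 2206141 = -177173 - 2206141 = -2383314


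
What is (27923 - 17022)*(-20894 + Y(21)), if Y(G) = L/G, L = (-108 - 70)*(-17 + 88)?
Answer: -4920842212/21 ≈ -2.3433e+8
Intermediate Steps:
L = -12638 (L = -178*71 = -12638)
Y(G) = -12638/G
(27923 - 17022)*(-20894 + Y(21)) = (27923 - 17022)*(-20894 - 12638/21) = 10901*(-20894 - 12638*1/21) = 10901*(-20894 - 12638/21) = 10901*(-451412/21) = -4920842212/21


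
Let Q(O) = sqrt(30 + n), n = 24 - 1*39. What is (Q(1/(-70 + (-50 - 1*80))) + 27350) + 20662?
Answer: 48012 + sqrt(15) ≈ 48016.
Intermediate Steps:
n = -15 (n = 24 - 39 = -15)
Q(O) = sqrt(15) (Q(O) = sqrt(30 - 15) = sqrt(15))
(Q(1/(-70 + (-50 - 1*80))) + 27350) + 20662 = (sqrt(15) + 27350) + 20662 = (27350 + sqrt(15)) + 20662 = 48012 + sqrt(15)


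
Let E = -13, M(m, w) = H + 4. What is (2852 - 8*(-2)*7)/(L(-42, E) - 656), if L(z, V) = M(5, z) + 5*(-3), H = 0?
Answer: -2964/667 ≈ -4.4438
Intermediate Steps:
M(m, w) = 4 (M(m, w) = 0 + 4 = 4)
L(z, V) = -11 (L(z, V) = 4 + 5*(-3) = 4 - 15 = -11)
(2852 - 8*(-2)*7)/(L(-42, E) - 656) = (2852 - 8*(-2)*7)/(-11 - 656) = (2852 + 16*7)/(-667) = (2852 + 112)*(-1/667) = 2964*(-1/667) = -2964/667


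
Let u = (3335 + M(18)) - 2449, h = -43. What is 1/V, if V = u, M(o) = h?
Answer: 1/843 ≈ 0.0011862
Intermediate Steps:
M(o) = -43
u = 843 (u = (3335 - 43) - 2449 = 3292 - 2449 = 843)
V = 843
1/V = 1/843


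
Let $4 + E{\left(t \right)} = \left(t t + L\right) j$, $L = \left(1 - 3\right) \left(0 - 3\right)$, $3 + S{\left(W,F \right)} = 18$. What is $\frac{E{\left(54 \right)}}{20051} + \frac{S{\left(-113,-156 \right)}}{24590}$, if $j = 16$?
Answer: $\frac{229966817}{98610818} \approx 2.3321$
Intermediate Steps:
$S{\left(W,F \right)} = 15$ ($S{\left(W,F \right)} = -3 + 18 = 15$)
$L = 6$ ($L = \left(-2\right) \left(-3\right) = 6$)
$E{\left(t \right)} = 92 + 16 t^{2}$ ($E{\left(t \right)} = -4 + \left(t t + 6\right) 16 = -4 + \left(t^{2} + 6\right) 16 = -4 + \left(6 + t^{2}\right) 16 = -4 + \left(96 + 16 t^{2}\right) = 92 + 16 t^{2}$)
$\frac{E{\left(54 \right)}}{20051} + \frac{S{\left(-113,-156 \right)}}{24590} = \frac{92 + 16 \cdot 54^{2}}{20051} + \frac{15}{24590} = \left(92 + 16 \cdot 2916\right) \frac{1}{20051} + 15 \cdot \frac{1}{24590} = \left(92 + 46656\right) \frac{1}{20051} + \frac{3}{4918} = 46748 \cdot \frac{1}{20051} + \frac{3}{4918} = \frac{46748}{20051} + \frac{3}{4918} = \frac{229966817}{98610818}$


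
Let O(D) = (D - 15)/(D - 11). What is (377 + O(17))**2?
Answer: 1281424/9 ≈ 1.4238e+5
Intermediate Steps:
O(D) = (-15 + D)/(-11 + D)
(377 + O(17))**2 = (377 + (-15 + 17)/(-11 + 17))**2 = (377 + 2/6)**2 = (377 + (1/6)*2)**2 = (377 + 1/3)**2 = (1132/3)**2 = 1281424/9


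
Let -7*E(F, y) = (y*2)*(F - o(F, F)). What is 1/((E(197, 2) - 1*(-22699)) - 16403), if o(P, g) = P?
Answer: 1/6296 ≈ 0.00015883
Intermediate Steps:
E(F, y) = 0 (E(F, y) = -y*2*(F - F)/7 = -2*y*0/7 = -1/7*0 = 0)
1/((E(197, 2) - 1*(-22699)) - 16403) = 1/((0 - 1*(-22699)) - 16403) = 1/((0 + 22699) - 16403) = 1/(22699 - 16403) = 1/6296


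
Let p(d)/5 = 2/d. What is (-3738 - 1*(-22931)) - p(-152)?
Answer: 1458673/76 ≈ 19193.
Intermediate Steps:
p(d) = 10/d (p(d) = 5*(2/d) = 10/d)
(-3738 - 1*(-22931)) - p(-152) = (-3738 - 1*(-22931)) - 10/(-152) = (-3738 + 22931) - 10*(-1)/152 = 19193 - 1*(-5/76) = 19193 + 5/76 = 1458673/76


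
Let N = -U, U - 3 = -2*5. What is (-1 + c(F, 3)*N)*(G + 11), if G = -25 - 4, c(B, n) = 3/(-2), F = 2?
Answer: 207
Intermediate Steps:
U = -7 (U = 3 - 2*5 = 3 - 10 = -7)
c(B, n) = -3/2 (c(B, n) = 3*(-½) = -3/2)
N = 7 (N = -1*(-7) = 7)
G = -29
(-1 + c(F, 3)*N)*(G + 11) = (-1 - 3/2*7)*(-29 + 11) = (-1 - 21/2)*(-18) = -23/2*(-18) = 207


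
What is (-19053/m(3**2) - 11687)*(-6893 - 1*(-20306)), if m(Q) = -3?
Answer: -71571768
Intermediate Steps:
(-19053/m(3**2) - 11687)*(-6893 - 1*(-20306)) = (-19053/(-3) - 11687)*(-6893 - 1*(-20306)) = (-19053*(-1/3) - 11687)*(-6893 + 20306) = (6351 - 11687)*13413 = -5336*13413 = -71571768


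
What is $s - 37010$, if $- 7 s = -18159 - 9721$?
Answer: $- \frac{231190}{7} \approx -33027.0$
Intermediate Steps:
$s = \frac{27880}{7}$ ($s = - \frac{-18159 - 9721}{7} = \left(- \frac{1}{7}\right) \left(-27880\right) = \frac{27880}{7} \approx 3982.9$)
$s - 37010 = \frac{27880}{7} - 37010 = - \frac{231190}{7}$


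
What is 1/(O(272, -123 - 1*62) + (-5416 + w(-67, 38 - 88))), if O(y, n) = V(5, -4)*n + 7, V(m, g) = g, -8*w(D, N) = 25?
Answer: -8/37377 ≈ -0.00021404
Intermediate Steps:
w(D, N) = -25/8 (w(D, N) = -⅛*25 = -25/8)
O(y, n) = 7 - 4*n (O(y, n) = -4*n + 7 = 7 - 4*n)
1/(O(272, -123 - 1*62) + (-5416 + w(-67, 38 - 88))) = 1/((7 - 4*(-123 - 1*62)) + (-5416 - 25/8)) = 1/((7 - 4*(-123 - 62)) - 43353/8) = 1/((7 - 4*(-185)) - 43353/8) = 1/((7 + 740) - 43353/8) = 1/(747 - 43353/8) = 1/(-37377/8) = -8/37377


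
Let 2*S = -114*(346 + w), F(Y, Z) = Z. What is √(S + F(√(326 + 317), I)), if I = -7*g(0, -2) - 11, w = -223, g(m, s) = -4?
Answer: I*√6994 ≈ 83.63*I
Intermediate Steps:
I = 17 (I = -7*(-4) - 11 = 28 - 11 = 17)
S = -7011 (S = (-114*(346 - 223))/2 = (-114*123)/2 = (½)*(-14022) = -7011)
√(S + F(√(326 + 317), I)) = √(-7011 + 17) = √(-6994) = I*√6994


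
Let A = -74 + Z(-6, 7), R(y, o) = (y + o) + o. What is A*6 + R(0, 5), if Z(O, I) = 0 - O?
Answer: -398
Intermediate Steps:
Z(O, I) = -O
R(y, o) = y + 2*o (R(y, o) = (o + y) + o = y + 2*o)
A = -68 (A = -74 - 1*(-6) = -74 + 6 = -68)
A*6 + R(0, 5) = -68*6 + (0 + 2*5) = -408 + (0 + 10) = -408 + 10 = -398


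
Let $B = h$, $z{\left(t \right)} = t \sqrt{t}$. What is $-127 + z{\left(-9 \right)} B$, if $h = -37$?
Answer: $-127 + 999 i \approx -127.0 + 999.0 i$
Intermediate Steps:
$z{\left(t \right)} = t^{\frac{3}{2}}$
$B = -37$
$-127 + z{\left(-9 \right)} B = -127 + \left(-9\right)^{\frac{3}{2}} \left(-37\right) = -127 + - 27 i \left(-37\right) = -127 + 999 i$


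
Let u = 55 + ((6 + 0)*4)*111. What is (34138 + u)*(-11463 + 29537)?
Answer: 666153418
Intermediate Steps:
u = 2719 (u = 55 + (6*4)*111 = 55 + 24*111 = 55 + 2664 = 2719)
(34138 + u)*(-11463 + 29537) = (34138 + 2719)*(-11463 + 29537) = 36857*18074 = 666153418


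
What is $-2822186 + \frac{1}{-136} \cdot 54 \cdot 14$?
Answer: $- \frac{95954513}{34} \approx -2.8222 \cdot 10^{6}$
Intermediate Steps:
$-2822186 + \frac{1}{-136} \cdot 54 \cdot 14 = -2822186 + \left(- \frac{1}{136}\right) 54 \cdot 14 = -2822186 - \frac{189}{34} = - \frac{95954513}{34}$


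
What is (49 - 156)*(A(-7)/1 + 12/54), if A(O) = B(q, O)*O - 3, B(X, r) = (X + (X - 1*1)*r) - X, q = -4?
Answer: 238610/9 ≈ 26512.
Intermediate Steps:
B(X, r) = r*(-1 + X) (B(X, r) = (X + (X - 1)*r) - X = (X + (-1 + X)*r) - X = (X + r*(-1 + X)) - X = r*(-1 + X))
A(O) = -3 - 5*O² (A(O) = (O*(-1 - 4))*O - 3 = (O*(-5))*O - 3 = (-5*O)*O - 3 = -5*O² - 3 = -3 - 5*O²)
(49 - 156)*(A(-7)/1 + 12/54) = (49 - 156)*((-3 - 5*(-7)²)/1 + 12/54) = -107*((-3 - 5*49)*1 + 12*(1/54)) = -107*((-3 - 245)*1 + 2/9) = -107*(-248*1 + 2/9) = -107*(-248 + 2/9) = -107*(-2230/9) = 238610/9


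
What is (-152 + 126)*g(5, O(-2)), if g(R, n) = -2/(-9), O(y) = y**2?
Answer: -52/9 ≈ -5.7778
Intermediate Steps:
g(R, n) = 2/9 (g(R, n) = -2*(-1/9) = 2/9)
(-152 + 126)*g(5, O(-2)) = (-152 + 126)*(2/9) = -26*2/9 = -52/9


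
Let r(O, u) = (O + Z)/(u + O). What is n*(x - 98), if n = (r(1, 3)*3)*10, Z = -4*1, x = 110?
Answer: -270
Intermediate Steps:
Z = -4
r(O, u) = (-4 + O)/(O + u) (r(O, u) = (O - 4)/(u + O) = (-4 + O)/(O + u))
n = -45/2 (n = (((-4 + 1)/(1 + 3))*3)*10 = ((-3/4)*3)*10 = (((1/4)*(-3))*3)*10 = -3/4*3*10 = -9/4*10 = -45/2 ≈ -22.500)
n*(x - 98) = -45*(110 - 98)/2 = -45/2*12 = -270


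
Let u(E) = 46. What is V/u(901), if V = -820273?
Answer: -820273/46 ≈ -17832.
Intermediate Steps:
V/u(901) = -820273/46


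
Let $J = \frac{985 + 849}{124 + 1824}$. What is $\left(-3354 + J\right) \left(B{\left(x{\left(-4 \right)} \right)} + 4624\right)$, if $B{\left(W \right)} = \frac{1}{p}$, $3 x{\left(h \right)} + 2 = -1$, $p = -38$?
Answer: $- \frac{573850864969}{37012} \approx -1.5504 \cdot 10^{7}$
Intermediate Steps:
$J = \frac{917}{974}$ ($J = \frac{1834}{1948} = 1834 \cdot \frac{1}{1948} = \frac{917}{974} \approx 0.94148$)
$x{\left(h \right)} = -1$ ($x{\left(h \right)} = - \frac{2}{3} + \frac{1}{3} \left(-1\right) = - \frac{2}{3} - \frac{1}{3} = -1$)
$B{\left(W \right)} = - \frac{1}{38}$ ($B{\left(W \right)} = \frac{1}{-38} = - \frac{1}{38}$)
$\left(-3354 + J\right) \left(B{\left(x{\left(-4 \right)} \right)} + 4624\right) = \left(-3354 + \frac{917}{974}\right) \left(- \frac{1}{38} + 4624\right) = \left(- \frac{3265879}{974}\right) \frac{175711}{38} = - \frac{573850864969}{37012}$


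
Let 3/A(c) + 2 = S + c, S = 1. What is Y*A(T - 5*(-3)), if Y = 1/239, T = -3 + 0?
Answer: 3/2629 ≈ 0.0011411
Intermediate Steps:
T = -3
Y = 1/239 ≈ 0.0041841
A(c) = 3/(-1 + c) (A(c) = 3/(-2 + (1 + c)) = 3/(-1 + c))
Y*A(T - 5*(-3)) = (3/(-1 + (-3 - 5*(-3))))/239 = (3/(-1 + (-3 + 15)))/239 = (3/(-1 + 12))/239 = (3/11)/239 = (3*(1/11))/239 = (1/239)*(3/11) = 3/2629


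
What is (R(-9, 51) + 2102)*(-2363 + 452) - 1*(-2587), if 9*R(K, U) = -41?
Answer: -12016888/3 ≈ -4.0056e+6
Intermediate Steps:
R(K, U) = -41/9 (R(K, U) = (⅑)*(-41) = -41/9)
(R(-9, 51) + 2102)*(-2363 + 452) - 1*(-2587) = (-41/9 + 2102)*(-2363 + 452) - 1*(-2587) = (18877/9)*(-1911) + 2587 = -12024649/3 + 2587 = -12016888/3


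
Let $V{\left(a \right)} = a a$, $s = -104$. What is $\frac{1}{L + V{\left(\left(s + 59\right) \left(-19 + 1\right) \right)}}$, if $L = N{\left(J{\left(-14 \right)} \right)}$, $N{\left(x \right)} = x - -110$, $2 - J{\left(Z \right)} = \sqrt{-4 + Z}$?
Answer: $\frac{328106}{215307094481} + \frac{3 i \sqrt{2}}{430614188962} \approx 1.5239 \cdot 10^{-6} + 9.8525 \cdot 10^{-12} i$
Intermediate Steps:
$J{\left(Z \right)} = 2 - \sqrt{-4 + Z}$
$N{\left(x \right)} = 110 + x$ ($N{\left(x \right)} = x + 110 = 110 + x$)
$V{\left(a \right)} = a^{2}$
$L = 112 - 3 i \sqrt{2}$ ($L = 110 + \left(2 - \sqrt{-4 - 14}\right) = 110 + \left(2 - \sqrt{-18}\right) = 110 + \left(2 - 3 i \sqrt{2}\right) = 112 - 3 i \sqrt{2} \approx 112.0 - 4.2426 i$)
$\frac{1}{L + V{\left(\left(s + 59\right) \left(-19 + 1\right) \right)}} = \frac{1}{\left(112 - 3 i \sqrt{2}\right) + \left(\left(-104 + 59\right) \left(-19 + 1\right)\right)^{2}} = \frac{1}{\left(112 - 3 i \sqrt{2}\right) + \left(\left(-45\right) \left(-18\right)\right)^{2}} = \frac{1}{\left(112 - 3 i \sqrt{2}\right) + 810^{2}} = \frac{1}{\left(112 - 3 i \sqrt{2}\right) + 656100} = \frac{1}{656212 - 3 i \sqrt{2}}$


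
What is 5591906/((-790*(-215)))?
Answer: 2795953/84925 ≈ 32.923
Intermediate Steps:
5591906/((-790*(-215))) = 5591906/169850 = 5591906*(1/169850) = 2795953/84925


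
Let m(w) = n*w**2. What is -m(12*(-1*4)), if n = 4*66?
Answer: -608256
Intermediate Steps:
n = 264
m(w) = 264*w**2
-m(12*(-1*4)) = -264*(12*(-1*4))**2 = -264*(12*(-4))**2 = -264*(-48)**2 = -264*2304 = -1*608256 = -608256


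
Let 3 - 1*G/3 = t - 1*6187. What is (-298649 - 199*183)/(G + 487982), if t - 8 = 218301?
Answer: 335066/148375 ≈ 2.2582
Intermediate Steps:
t = 218309 (t = 8 + 218301 = 218309)
G = -636357 (G = 9 - 3*(218309 - 1*6187) = 9 - 3*(218309 - 6187) = 9 - 3*212122 = 9 - 636366 = -636357)
(-298649 - 199*183)/(G + 487982) = (-298649 - 199*183)/(-636357 + 487982) = (-298649 - 36417)/(-148375) = -335066*(-1/148375) = 335066/148375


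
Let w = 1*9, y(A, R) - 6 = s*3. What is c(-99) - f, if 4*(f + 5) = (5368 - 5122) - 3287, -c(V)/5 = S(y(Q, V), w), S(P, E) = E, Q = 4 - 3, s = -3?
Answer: 2881/4 ≈ 720.25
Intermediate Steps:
Q = 1
y(A, R) = -3 (y(A, R) = 6 - 3*3 = 6 - 9 = -3)
w = 9
c(V) = -45 (c(V) = -5*9 = -45)
f = -3061/4 (f = -5 + ((5368 - 5122) - 3287)/4 = -5 + (246 - 3287)/4 = -5 + (¼)*(-3041) = -5 - 3041/4 = -3061/4 ≈ -765.25)
c(-99) - f = -45 - 1*(-3061/4) = -45 + 3061/4 = 2881/4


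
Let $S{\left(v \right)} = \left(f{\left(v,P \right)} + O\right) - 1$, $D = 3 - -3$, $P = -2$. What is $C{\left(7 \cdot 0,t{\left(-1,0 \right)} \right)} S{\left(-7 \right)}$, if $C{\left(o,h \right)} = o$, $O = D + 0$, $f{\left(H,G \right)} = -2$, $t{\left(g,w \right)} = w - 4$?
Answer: $0$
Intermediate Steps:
$t{\left(g,w \right)} = -4 + w$ ($t{\left(g,w \right)} = w - 4 = -4 + w$)
$D = 6$ ($D = 3 + 3 = 6$)
$O = 6$ ($O = 6 + 0 = 6$)
$S{\left(v \right)} = 3$ ($S{\left(v \right)} = \left(-2 + 6\right) - 1 = 4 - 1 = 3$)
$C{\left(7 \cdot 0,t{\left(-1,0 \right)} \right)} S{\left(-7 \right)} = 7 \cdot 0 \cdot 3 = 0 \cdot 3 = 0$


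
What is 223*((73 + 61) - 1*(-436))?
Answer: 127110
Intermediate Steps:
223*((73 + 61) - 1*(-436)) = 223*(134 + 436) = 223*570 = 127110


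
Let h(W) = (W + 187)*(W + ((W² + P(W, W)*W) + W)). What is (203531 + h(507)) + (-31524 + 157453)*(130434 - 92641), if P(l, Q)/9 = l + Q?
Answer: 8149590058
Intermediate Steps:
P(l, Q) = 9*Q + 9*l (P(l, Q) = 9*(l + Q) = 9*(Q + l) = 9*Q + 9*l)
h(W) = (187 + W)*(2*W + 19*W²) (h(W) = (W + 187)*(W + ((W² + (9*W + 9*W)*W) + W)) = (187 + W)*(W + ((W² + (18*W)*W) + W)) = (187 + W)*(W + ((W² + 18*W²) + W)) = (187 + W)*(W + (19*W² + W)) = (187 + W)*(W + (W + 19*W²)) = (187 + W)*(2*W + 19*W²))
(203531 + h(507)) + (-31524 + 157453)*(130434 - 92641) = (203531 + 507*(374 + 19*507² + 3555*507)) + (-31524 + 157453)*(130434 - 92641) = (203531 + 507*(374 + 19*257049 + 1802385)) + 125929*37793 = (203531 + 507*(374 + 4883931 + 1802385)) + 4759234697 = (203531 + 507*6686690) + 4759234697 = (203531 + 3390151830) + 4759234697 = 3390355361 + 4759234697 = 8149590058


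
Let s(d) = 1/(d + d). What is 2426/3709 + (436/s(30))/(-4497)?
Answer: -28705906/5559791 ≈ -5.1631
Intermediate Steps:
s(d) = 1/(2*d)
2426/3709 + (436/s(30))/(-4497) = 2426/3709 + (436/(((1/2)/30)))/(-4497) = 2426*(1/3709) + (436/(((1/2)*(1/30))))*(-1/4497) = 2426/3709 + (436/(1/60))*(-1/4497) = 2426/3709 + (436*60)*(-1/4497) = 2426/3709 + 26160*(-1/4497) = 2426/3709 - 8720/1499 = -28705906/5559791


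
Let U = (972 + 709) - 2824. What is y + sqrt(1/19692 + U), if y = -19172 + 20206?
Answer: 1034 + I*sqrt(12311851385)/3282 ≈ 1034.0 + 33.808*I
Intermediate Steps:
U = -1143 (U = 1681 - 2824 = -1143)
y = 1034
y + sqrt(1/19692 + U) = 1034 + sqrt(1/19692 - 1143) = 1034 + sqrt(-22507955/19692) = 1034 + I*sqrt(12311851385)/3282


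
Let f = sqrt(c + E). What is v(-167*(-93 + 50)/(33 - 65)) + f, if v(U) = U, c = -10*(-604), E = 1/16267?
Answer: -7181/32 + sqrt(1598276361827)/16267 ≈ -146.69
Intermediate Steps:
E = 1/16267 ≈ 6.1474e-5
c = 6040
f = sqrt(1598276361827)/16267 (f = sqrt(6040 + 1/16267) = sqrt(98252681/16267) = sqrt(1598276361827)/16267 ≈ 77.717)
v(-167*(-93 + 50)/(33 - 65)) + f = -167*(-93 + 50)/(33 - 65) + sqrt(1598276361827)/16267 = -167/((-32/(-43))) + sqrt(1598276361827)/16267 = -167/((-32*(-1/43))) + sqrt(1598276361827)/16267 = -167/32/43 + sqrt(1598276361827)/16267 = -167*43/32 + sqrt(1598276361827)/16267 = -7181/32 + sqrt(1598276361827)/16267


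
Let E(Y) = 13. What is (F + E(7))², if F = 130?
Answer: 20449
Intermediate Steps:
(F + E(7))² = (130 + 13)² = 143² = 20449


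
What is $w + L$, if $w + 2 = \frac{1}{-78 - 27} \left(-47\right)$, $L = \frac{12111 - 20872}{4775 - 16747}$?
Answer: $- \frac{1031531}{1257060} \approx -0.82059$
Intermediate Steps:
$L = \frac{8761}{11972}$ ($L = - \frac{8761}{-11972} = \left(-8761\right) \left(- \frac{1}{11972}\right) = \frac{8761}{11972} \approx 0.73179$)
$w = - \frac{163}{105}$ ($w = -2 + \frac{1}{-78 - 27} \left(-47\right) = -2 + \frac{1}{-105} \left(-47\right) = -2 - - \frac{47}{105} = -2 + \frac{47}{105} = - \frac{163}{105} \approx -1.5524$)
$w + L = - \frac{163}{105} + \frac{8761}{11972} = - \frac{1031531}{1257060}$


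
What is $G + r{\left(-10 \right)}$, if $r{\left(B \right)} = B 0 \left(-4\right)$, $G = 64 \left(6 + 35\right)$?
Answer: $2624$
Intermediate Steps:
$G = 2624$ ($G = 64 \cdot 41 = 2624$)
$r{\left(B \right)} = 0$ ($r{\left(B \right)} = 0 \left(-4\right) = 0$)
$G + r{\left(-10 \right)} = 2624 + 0 = 2624$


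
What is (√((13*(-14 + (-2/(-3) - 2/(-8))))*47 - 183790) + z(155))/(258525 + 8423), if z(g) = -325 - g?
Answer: -120/66737 + I*√6904221/1601688 ≈ -0.0017981 + 0.0016405*I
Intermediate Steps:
(√((13*(-14 + (-2/(-3) - 2/(-8))))*47 - 183790) + z(155))/(258525 + 8423) = (√((13*(-14 + (-2/(-3) - 2/(-8))))*47 - 183790) + (-325 - 1*155))/(258525 + 8423) = (√((13*(-14 + (-2*(-⅓) - 2*(-⅛))))*47 - 183790) + (-325 - 155))/266948 = (√((13*(-14 + (⅔ + ¼)))*47 - 183790) - 480)*(1/266948) = (√((13*(-14 + 11/12))*47 - 183790) - 480)*(1/266948) = (√((13*(-157/12))*47 - 183790) - 480)*(1/266948) = (√(-2041/12*47 - 183790) - 480)*(1/266948) = (√(-95927/12 - 183790) - 480)*(1/266948) = (√(-2301407/12) - 480)*(1/266948) = (I*√6904221/6 - 480)*(1/266948) = (-480 + I*√6904221/6)*(1/266948) = -120/66737 + I*√6904221/1601688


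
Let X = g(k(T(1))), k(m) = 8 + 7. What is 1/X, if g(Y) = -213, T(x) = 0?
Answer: -1/213 ≈ -0.0046948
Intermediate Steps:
k(m) = 15
X = -213
1/X = 1/(-213) = -1/213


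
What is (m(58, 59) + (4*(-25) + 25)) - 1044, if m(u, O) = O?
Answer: -1060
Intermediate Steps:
(m(58, 59) + (4*(-25) + 25)) - 1044 = (59 + (4*(-25) + 25)) - 1044 = (59 + (-100 + 25)) - 1044 = (59 - 75) - 1044 = -16 - 1044 = -1060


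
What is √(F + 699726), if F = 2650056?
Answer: 3*√372198 ≈ 1830.2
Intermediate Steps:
√(F + 699726) = √(2650056 + 699726) = √3349782 = 3*√372198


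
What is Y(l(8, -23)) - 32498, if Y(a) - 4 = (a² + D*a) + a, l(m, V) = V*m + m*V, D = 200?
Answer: 28962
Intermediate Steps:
l(m, V) = 2*V*m (l(m, V) = V*m + V*m = 2*V*m)
Y(a) = 4 + a² + 201*a (Y(a) = 4 + ((a² + 200*a) + a) = 4 + (a² + 201*a) = 4 + a² + 201*a)
Y(l(8, -23)) - 32498 = (4 + (2*(-23)*8)² + 201*(2*(-23)*8)) - 32498 = (4 + (-368)² + 201*(-368)) - 32498 = (4 + 135424 - 73968) - 32498 = 61460 - 32498 = 28962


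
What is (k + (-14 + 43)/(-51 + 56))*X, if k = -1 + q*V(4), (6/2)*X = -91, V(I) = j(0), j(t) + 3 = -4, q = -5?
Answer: -18109/15 ≈ -1207.3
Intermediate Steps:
j(t) = -7 (j(t) = -3 - 4 = -7)
V(I) = -7
X = -91/3 (X = (1/3)*(-91) = -91/3 ≈ -30.333)
k = 34 (k = -1 - 5*(-7) = -1 + 35 = 34)
(k + (-14 + 43)/(-51 + 56))*X = (34 + (-14 + 43)/(-51 + 56))*(-91/3) = (34 + 29/5)*(-91/3) = (199/5)*(-91/3) = -18109/15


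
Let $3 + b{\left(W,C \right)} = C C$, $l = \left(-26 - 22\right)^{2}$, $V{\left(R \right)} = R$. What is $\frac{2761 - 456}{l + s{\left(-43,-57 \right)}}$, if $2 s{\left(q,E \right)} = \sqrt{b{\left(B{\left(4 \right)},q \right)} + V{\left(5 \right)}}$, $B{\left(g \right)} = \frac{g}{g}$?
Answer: $\frac{7080960}{7077271} - \frac{4610 \sqrt{1851}}{21231813} \approx 0.99118$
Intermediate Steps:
$B{\left(g \right)} = 1$
$l = 2304$ ($l = \left(-48\right)^{2} = 2304$)
$b{\left(W,C \right)} = -3 + C^{2}$ ($b{\left(W,C \right)} = -3 + C C = -3 + C^{2}$)
$s{\left(q,E \right)} = \frac{\sqrt{2 + q^{2}}}{2}$ ($s{\left(q,E \right)} = \frac{\sqrt{\left(-3 + q^{2}\right) + 5}}{2} = \frac{\sqrt{2 + q^{2}}}{2}$)
$\frac{2761 - 456}{l + s{\left(-43,-57 \right)}} = \frac{2761 - 456}{2304 + \frac{\sqrt{2 + \left(-43\right)^{2}}}{2}} = \frac{2305}{2304 + \frac{\sqrt{2 + 1849}}{2}} = \frac{2305}{2304 + \frac{\sqrt{1851}}{2}}$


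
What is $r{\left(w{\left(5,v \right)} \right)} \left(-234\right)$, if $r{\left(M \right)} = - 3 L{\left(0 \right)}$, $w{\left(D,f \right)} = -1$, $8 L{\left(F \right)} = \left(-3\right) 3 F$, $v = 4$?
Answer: $0$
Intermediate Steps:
$L{\left(F \right)} = - \frac{9 F}{8}$ ($L{\left(F \right)} = \frac{\left(-3\right) 3 F}{8} = \frac{\left(-9\right) F}{8} = - \frac{9 F}{8}$)
$r{\left(M \right)} = 0$ ($r{\left(M \right)} = - 3 \left(\left(- \frac{9}{8}\right) 0\right) = \left(-3\right) 0 = 0$)
$r{\left(w{\left(5,v \right)} \right)} \left(-234\right) = 0 \left(-234\right) = 0$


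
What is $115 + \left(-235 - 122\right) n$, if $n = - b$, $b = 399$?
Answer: $142558$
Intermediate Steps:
$n = -399$ ($n = \left(-1\right) 399 = -399$)
$115 + \left(-235 - 122\right) n = 115 + \left(-235 - 122\right) \left(-399\right) = 115 - -142443 = 115 + 142443 = 142558$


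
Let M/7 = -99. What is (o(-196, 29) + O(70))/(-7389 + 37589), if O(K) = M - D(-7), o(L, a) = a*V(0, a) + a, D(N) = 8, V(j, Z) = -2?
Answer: -73/3020 ≈ -0.024172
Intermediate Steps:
M = -693 (M = 7*(-99) = -693)
o(L, a) = -a (o(L, a) = a*(-2) + a = -2*a + a = -a)
O(K) = -701 (O(K) = -693 - 1*8 = -693 - 8 = -701)
(o(-196, 29) + O(70))/(-7389 + 37589) = (-1*29 - 701)/(-7389 + 37589) = (-29 - 701)/30200 = -730*1/30200 = -73/3020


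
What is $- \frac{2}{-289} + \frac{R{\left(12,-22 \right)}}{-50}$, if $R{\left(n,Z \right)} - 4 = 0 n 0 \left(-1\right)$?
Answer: $- \frac{528}{7225} \approx -0.07308$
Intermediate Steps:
$R{\left(n,Z \right)} = 4$ ($R{\left(n,Z \right)} = 4 + 0 n 0 \left(-1\right) = 4 + 0 \cdot 0 = 4 + 0 = 4$)
$- \frac{2}{-289} + \frac{R{\left(12,-22 \right)}}{-50} = - \frac{2}{-289} + \frac{4}{-50} = \left(-2\right) \left(- \frac{1}{289}\right) + 4 \left(- \frac{1}{50}\right) = \frac{2}{289} - \frac{2}{25} = - \frac{528}{7225}$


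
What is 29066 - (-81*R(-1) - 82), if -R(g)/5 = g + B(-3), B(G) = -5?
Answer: 31578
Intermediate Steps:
R(g) = 25 - 5*g (R(g) = -5*(g - 5) = -5*(-5 + g) = 25 - 5*g)
29066 - (-81*R(-1) - 82) = 29066 - (-81*(25 - 5*(-1)) - 82) = 29066 - (-81*(25 + 5) - 82) = 29066 - (-81*30 - 82) = 29066 - (-2430 - 82) = 29066 - 1*(-2512) = 29066 + 2512 = 31578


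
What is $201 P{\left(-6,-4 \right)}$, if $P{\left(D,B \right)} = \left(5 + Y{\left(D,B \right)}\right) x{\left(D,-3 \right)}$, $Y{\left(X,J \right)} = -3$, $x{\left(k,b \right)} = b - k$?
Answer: $1206$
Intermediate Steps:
$P{\left(D,B \right)} = -6 - 2 D$ ($P{\left(D,B \right)} = \left(5 - 3\right) \left(-3 - D\right) = 2 \left(-3 - D\right) = -6 - 2 D$)
$201 P{\left(-6,-4 \right)} = 201 \left(-6 - -12\right) = 201 \left(-6 + 12\right) = 201 \cdot 6 = 1206$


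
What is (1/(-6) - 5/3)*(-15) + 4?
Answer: 63/2 ≈ 31.500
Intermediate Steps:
(1/(-6) - 5/3)*(-15) + 4 = (1*(-⅙) - 5*⅓)*(-15) + 4 = (-⅙ - 5/3)*(-15) + 4 = -11/6*(-15) + 4 = 55/2 + 4 = 63/2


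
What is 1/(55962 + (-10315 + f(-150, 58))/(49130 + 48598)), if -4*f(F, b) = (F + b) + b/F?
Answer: 29318400/1640713213229 ≈ 1.7869e-5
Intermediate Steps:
f(F, b) = -F/4 - b/4 - b/(4*F) (f(F, b) = -((F + b) + b/F)/4 = -(F + b + b/F)/4 = -F/4 - b/4 - b/(4*F))
1/(55962 + (-10315 + f(-150, 58))/(49130 + 48598)) = 1/(55962 + (-10315 + (¼)*(-1*58 - 1*(-150)*(-150 + 58))/(-150))/(49130 + 48598)) = 1/(55962 + (-10315 + (¼)*(-1/150)*(-58 - 1*(-150)*(-92)))/97728) = 1/(55962 + (-10315 + (¼)*(-1/150)*(-58 - 13800))*(1/97728)) = 1/(55962 + (-10315 + (¼)*(-1/150)*(-13858))*(1/97728)) = 1/(55962 + (-10315 + 6929/300)*(1/97728)) = 1/(55962 - 3087571/300*1/97728) = 1/(55962 - 3087571/29318400) = 1/(1640713213229/29318400) = 29318400/1640713213229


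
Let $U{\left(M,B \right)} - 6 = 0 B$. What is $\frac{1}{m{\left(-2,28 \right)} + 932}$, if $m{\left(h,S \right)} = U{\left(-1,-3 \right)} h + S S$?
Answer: $\frac{1}{1704} \approx 0.00058685$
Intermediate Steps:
$U{\left(M,B \right)} = 6$ ($U{\left(M,B \right)} = 6 + 0 B = 6 + 0 = 6$)
$m{\left(h,S \right)} = S^{2} + 6 h$ ($m{\left(h,S \right)} = 6 h + S S = 6 h + S^{2} = S^{2} + 6 h$)
$\frac{1}{m{\left(-2,28 \right)} + 932} = \frac{1}{\left(28^{2} + 6 \left(-2\right)\right) + 932} = \frac{1}{\left(784 - 12\right) + 932} = \frac{1}{772 + 932} = \frac{1}{1704}$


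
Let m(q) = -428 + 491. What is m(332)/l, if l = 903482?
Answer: 63/903482 ≈ 6.9730e-5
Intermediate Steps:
m(q) = 63
m(332)/l = 63/903482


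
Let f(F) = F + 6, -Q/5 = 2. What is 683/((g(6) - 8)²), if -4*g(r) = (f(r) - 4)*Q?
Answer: 683/144 ≈ 4.7431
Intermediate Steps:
Q = -10 (Q = -5*2 = -10)
f(F) = 6 + F
g(r) = 5 + 5*r/2 (g(r) = -((6 + r) - 4)*(-10)/4 = -(2 + r)*(-10)/4 = -(-20 - 10*r)/4 = 5 + 5*r/2)
683/((g(6) - 8)²) = 683/(((5 + (5/2)*6) - 8)²) = 683/(((5 + 15) - 8)²) = 683/((20 - 8)²) = 683/(12²) = 683/144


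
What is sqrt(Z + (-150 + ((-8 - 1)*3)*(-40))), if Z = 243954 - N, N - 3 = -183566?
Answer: sqrt(428447) ≈ 654.56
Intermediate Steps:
N = -183563 (N = 3 - 183566 = -183563)
Z = 427517 (Z = 243954 - 1*(-183563) = 243954 + 183563 = 427517)
sqrt(Z + (-150 + ((-8 - 1)*3)*(-40))) = sqrt(427517 + (-150 + ((-8 - 1)*3)*(-40))) = sqrt(427517 + (-150 - 9*3*(-40))) = sqrt(427517 + (-150 - 27*(-40))) = sqrt(427517 + (-150 + 1080)) = sqrt(427517 + 930) = sqrt(428447)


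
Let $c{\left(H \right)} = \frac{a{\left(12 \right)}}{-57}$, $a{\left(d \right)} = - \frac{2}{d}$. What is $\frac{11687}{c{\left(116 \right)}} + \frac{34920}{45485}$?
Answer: $\frac{36360297522}{9097} \approx 3.997 \cdot 10^{6}$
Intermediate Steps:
$c{\left(H \right)} = \frac{1}{342}$ ($c{\left(H \right)} = \frac{\left(-2\right) \frac{1}{12}}{-57} = \left(-2\right) \frac{1}{12} \left(- \frac{1}{57}\right) = \left(- \frac{1}{6}\right) \left(- \frac{1}{57}\right) = \frac{1}{342}$)
$\frac{11687}{c{\left(116 \right)}} + \frac{34920}{45485} = 11687 \frac{1}{\frac{1}{342}} + \frac{34920}{45485} = 11687 \cdot 342 + 34920 \cdot \frac{1}{45485} = 3996954 + \frac{6984}{9097} = \frac{36360297522}{9097}$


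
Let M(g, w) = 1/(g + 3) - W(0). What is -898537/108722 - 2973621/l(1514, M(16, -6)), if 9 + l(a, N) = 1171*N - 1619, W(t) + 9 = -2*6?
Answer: -3267871804597/23781197948 ≈ -137.41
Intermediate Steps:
W(t) = -21 (W(t) = -9 - 2*6 = -9 - 12 = -21)
M(g, w) = 21 + 1/(3 + g) (M(g, w) = 1/(g + 3) - 1*(-21) = 1/(3 + g) + 21 = 21 + 1/(3 + g))
l(a, N) = -1628 + 1171*N (l(a, N) = -9 + (1171*N - 1619) = -9 + (-1619 + 1171*N) = -1628 + 1171*N)
-898537/108722 - 2973621/l(1514, M(16, -6)) = -898537/108722 - 2973621/(-1628 + 1171*((64 + 21*16)/(3 + 16))) = -898537*1/108722 - 2973621/(-1628 + 1171*((64 + 336)/19)) = -898537/108722 - 2973621/(-1628 + 1171*((1/19)*400)) = -898537/108722 - 2973621/(-1628 + 1171*(400/19)) = -898537/108722 - 2973621/(-1628 + 468400/19) = -898537/108722 - 2973621/437468/19 = -898537/108722 - 2973621*19/437468 = -898537/108722 - 56498799/437468 = -3267871804597/23781197948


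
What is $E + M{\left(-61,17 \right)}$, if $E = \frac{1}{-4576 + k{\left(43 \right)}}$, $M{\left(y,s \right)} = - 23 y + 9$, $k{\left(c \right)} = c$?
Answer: $\frac{6400595}{4533} \approx 1412.0$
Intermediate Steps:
$M{\left(y,s \right)} = 9 - 23 y$
$E = - \frac{1}{4533}$ ($E = \frac{1}{-4576 + 43} = \frac{1}{-4533} = - \frac{1}{4533} \approx -0.0002206$)
$E + M{\left(-61,17 \right)} = - \frac{1}{4533} + \left(9 - -1403\right) = - \frac{1}{4533} + \left(9 + 1403\right) = - \frac{1}{4533} + 1412 = \frac{6400595}{4533}$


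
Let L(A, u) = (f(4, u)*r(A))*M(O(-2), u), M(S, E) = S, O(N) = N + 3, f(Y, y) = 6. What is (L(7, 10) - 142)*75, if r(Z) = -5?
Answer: -12900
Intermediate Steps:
O(N) = 3 + N
L(A, u) = -30 (L(A, u) = (6*(-5))*(3 - 2) = -30*1 = -30)
(L(7, 10) - 142)*75 = (-30 - 142)*75 = -172*75 = -12900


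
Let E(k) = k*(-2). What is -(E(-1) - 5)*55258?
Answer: 165774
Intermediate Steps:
E(k) = -2*k
-(E(-1) - 5)*55258 = -(-2*(-1) - 5)*55258 = -(2 - 5)*55258 = -1*(-3)*55258 = 3*55258 = 165774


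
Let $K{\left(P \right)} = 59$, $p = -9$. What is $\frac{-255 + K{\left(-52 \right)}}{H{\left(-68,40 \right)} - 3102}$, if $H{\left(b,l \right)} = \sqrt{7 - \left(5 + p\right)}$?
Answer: $\frac{55272}{874763} + \frac{196 \sqrt{11}}{9622393} \approx 0.063253$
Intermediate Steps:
$H{\left(b,l \right)} = \sqrt{11}$ ($H{\left(b,l \right)} = \sqrt{7 - -4} = \sqrt{7 + \left(-5 + 9\right)} = \sqrt{7 + 4} = \sqrt{11}$)
$\frac{-255 + K{\left(-52 \right)}}{H{\left(-68,40 \right)} - 3102} = \frac{-255 + 59}{\sqrt{11} - 3102} = - \frac{196}{-3102 + \sqrt{11}}$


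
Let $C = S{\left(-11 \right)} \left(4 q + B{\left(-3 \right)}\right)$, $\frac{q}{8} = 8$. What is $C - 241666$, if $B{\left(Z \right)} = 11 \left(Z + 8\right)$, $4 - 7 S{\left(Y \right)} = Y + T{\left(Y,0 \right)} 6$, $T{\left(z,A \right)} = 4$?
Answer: $- \frac{1694461}{7} \approx -2.4207 \cdot 10^{5}$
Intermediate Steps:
$q = 64$ ($q = 8 \cdot 8 = 64$)
$S{\left(Y \right)} = - \frac{20}{7} - \frac{Y}{7}$ ($S{\left(Y \right)} = \frac{4}{7} - \frac{Y + 4 \cdot 6}{7} = \frac{4}{7} - \frac{Y + 24}{7} = \frac{4}{7} - \frac{24 + Y}{7} = \frac{4}{7} - \left(\frac{24}{7} + \frac{Y}{7}\right) = - \frac{20}{7} - \frac{Y}{7}$)
$B{\left(Z \right)} = 88 + 11 Z$ ($B{\left(Z \right)} = 11 \left(8 + Z\right) = 88 + 11 Z$)
$C = - \frac{2799}{7}$ ($C = \left(- \frac{20}{7} - - \frac{11}{7}\right) \left(4 \cdot 64 + \left(88 + 11 \left(-3\right)\right)\right) = \left(- \frac{20}{7} + \frac{11}{7}\right) \left(256 + \left(88 - 33\right)\right) = - \frac{9 \left(256 + 55\right)}{7} = \left(- \frac{9}{7}\right) 311 = - \frac{2799}{7} \approx -399.86$)
$C - 241666 = - \frac{2799}{7} - 241666 = - \frac{1694461}{7}$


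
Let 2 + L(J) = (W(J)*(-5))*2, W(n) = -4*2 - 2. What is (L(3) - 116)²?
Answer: 324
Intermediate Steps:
W(n) = -10 (W(n) = -8 - 2 = -10)
L(J) = 98 (L(J) = -2 - 10*(-5)*2 = -2 + 50*2 = -2 + 100 = 98)
(L(3) - 116)² = (98 - 116)² = (-18)² = 324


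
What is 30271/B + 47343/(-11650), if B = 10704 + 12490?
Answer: -186354098/67552525 ≈ -2.7587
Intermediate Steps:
B = 23194
30271/B + 47343/(-11650) = 30271/23194 + 47343/(-11650) = 30271*(1/23194) + 47343*(-1/11650) = 30271/23194 - 47343/11650 = -186354098/67552525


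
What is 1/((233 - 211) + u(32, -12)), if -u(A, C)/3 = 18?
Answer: -1/32 ≈ -0.031250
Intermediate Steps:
u(A, C) = -54 (u(A, C) = -3*18 = -54)
1/((233 - 211) + u(32, -12)) = 1/((233 - 211) - 54) = 1/(22 - 54) = 1/(-32) = -1/32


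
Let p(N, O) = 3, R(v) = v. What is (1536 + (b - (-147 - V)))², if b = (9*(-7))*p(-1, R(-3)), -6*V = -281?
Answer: 85470025/36 ≈ 2.3742e+6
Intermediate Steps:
V = 281/6 (V = -⅙*(-281) = 281/6 ≈ 46.833)
b = -189 (b = (9*(-7))*3 = -63*3 = -189)
(1536 + (b - (-147 - V)))² = (1536 + (-189 - (-147 - 1*281/6)))² = (1536 + (-189 - (-147 - 281/6)))² = (1536 + (-189 - 1*(-1163/6)))² = (1536 + (-189 + 1163/6))² = (1536 + 29/6)² = (9245/6)² = 85470025/36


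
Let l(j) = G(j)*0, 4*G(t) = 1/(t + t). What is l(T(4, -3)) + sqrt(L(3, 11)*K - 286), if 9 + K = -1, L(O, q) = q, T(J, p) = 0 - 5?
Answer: 6*I*sqrt(11) ≈ 19.9*I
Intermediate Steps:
T(J, p) = -5
K = -10 (K = -9 - 1 = -10)
G(t) = 1/(8*t) (G(t) = 1/(4*(t + t)) = 1/(4*((2*t))) = (1/(2*t))/4 = 1/(8*t))
l(j) = 0 (l(j) = (1/(8*j))*0 = 0)
l(T(4, -3)) + sqrt(L(3, 11)*K - 286) = 0 + sqrt(11*(-10) - 286) = 0 + sqrt(-110 - 286) = 0 + sqrt(-396) = 0 + 6*I*sqrt(11) = 6*I*sqrt(11)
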